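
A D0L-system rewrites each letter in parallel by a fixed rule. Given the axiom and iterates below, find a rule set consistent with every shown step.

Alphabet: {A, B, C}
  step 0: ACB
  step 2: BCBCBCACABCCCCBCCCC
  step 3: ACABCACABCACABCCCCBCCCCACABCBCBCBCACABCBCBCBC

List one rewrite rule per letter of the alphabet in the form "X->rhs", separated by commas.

A->CCC, B->ACA, C->BC

  step 2 ⇒ step 3: BCBCBCACABCCCCBCCCC ⇒ ACA·BC·ACA·BC·ACA·BC·CCC·BC·CCC·ACA·BC·BC·BC·BC·ACA·BC·BC·BC·BC
    A ↦ CCC
    B ↦ ACA
    C ↦ BC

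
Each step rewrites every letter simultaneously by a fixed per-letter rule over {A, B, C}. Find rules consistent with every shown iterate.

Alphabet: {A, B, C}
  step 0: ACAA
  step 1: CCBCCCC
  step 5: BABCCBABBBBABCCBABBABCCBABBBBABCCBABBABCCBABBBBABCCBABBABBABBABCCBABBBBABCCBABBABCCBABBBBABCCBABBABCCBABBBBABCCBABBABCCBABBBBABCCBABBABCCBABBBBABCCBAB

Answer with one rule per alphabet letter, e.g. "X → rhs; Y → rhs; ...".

A->CC, B->BAB, C->B

  step 0 ⇒ step 1: ACAA ⇒ CC·B·CC·CC
    A ↦ CC
    C ↦ B
    B ↦ BAB  (constrained at step 1)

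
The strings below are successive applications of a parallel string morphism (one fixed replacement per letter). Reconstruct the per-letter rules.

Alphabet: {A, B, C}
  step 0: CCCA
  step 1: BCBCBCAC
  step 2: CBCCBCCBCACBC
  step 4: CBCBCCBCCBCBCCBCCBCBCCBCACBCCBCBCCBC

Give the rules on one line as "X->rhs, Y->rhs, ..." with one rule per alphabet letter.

  step 1 ⇒ step 2: BCBCBCAC ⇒ C·BC·C·BC·C·BC·AC·BC
    A ↦ AC
    B ↦ C
    C ↦ BC

A->AC, B->C, C->BC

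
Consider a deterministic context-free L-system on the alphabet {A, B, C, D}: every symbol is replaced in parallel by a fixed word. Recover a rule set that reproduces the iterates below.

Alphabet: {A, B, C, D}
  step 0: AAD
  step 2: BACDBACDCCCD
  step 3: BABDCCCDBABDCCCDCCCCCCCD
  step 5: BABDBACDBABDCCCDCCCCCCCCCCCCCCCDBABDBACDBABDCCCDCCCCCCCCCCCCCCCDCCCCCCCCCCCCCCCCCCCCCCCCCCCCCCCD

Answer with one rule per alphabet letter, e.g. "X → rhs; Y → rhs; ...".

A->BD, B->BA, C->CC, D->CD

  step 2 ⇒ step 3: BACDBACDCCCD ⇒ BA·BD·CC·CD·BA·BD·CC·CD·CC·CC·CC·CD
    A ↦ BD
    B ↦ BA
    C ↦ CC
    D ↦ CD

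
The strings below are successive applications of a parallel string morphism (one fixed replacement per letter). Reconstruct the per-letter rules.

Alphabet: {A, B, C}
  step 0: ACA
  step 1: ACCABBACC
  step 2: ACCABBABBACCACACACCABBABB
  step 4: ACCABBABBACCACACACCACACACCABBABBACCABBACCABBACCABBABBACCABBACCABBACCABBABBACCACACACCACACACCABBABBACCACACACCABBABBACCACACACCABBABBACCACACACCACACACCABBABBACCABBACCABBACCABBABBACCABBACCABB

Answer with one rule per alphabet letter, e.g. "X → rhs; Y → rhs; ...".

  step 1 ⇒ step 2: ACCABBACC ⇒ ACC·ABB·ABB·ACC·AC·AC·ACC·ABB·ABB
    A ↦ ACC
    B ↦ AC
    C ↦ ABB

A->ACC, B->AC, C->ABB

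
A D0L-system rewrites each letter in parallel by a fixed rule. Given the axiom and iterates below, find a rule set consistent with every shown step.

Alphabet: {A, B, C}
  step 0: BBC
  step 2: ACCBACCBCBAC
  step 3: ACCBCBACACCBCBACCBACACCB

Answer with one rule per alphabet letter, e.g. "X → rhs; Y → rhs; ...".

A->AC, B->AC, C->CB

  step 2 ⇒ step 3: ACCBACCBCBAC ⇒ AC·CB·CB·AC·AC·CB·CB·AC·CB·AC·AC·CB
    A ↦ AC
    B ↦ AC
    C ↦ CB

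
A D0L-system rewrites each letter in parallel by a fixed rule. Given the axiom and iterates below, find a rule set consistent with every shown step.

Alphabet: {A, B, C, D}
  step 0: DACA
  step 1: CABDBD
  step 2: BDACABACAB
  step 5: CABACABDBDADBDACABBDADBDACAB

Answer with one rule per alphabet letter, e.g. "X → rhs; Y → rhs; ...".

A->D, B->A, C->B, D->CAB

  step 1 ⇒ step 2: CABDBD ⇒ B·D·A·CAB·A·CAB
    A ↦ D
    B ↦ A
    C ↦ B
    D ↦ CAB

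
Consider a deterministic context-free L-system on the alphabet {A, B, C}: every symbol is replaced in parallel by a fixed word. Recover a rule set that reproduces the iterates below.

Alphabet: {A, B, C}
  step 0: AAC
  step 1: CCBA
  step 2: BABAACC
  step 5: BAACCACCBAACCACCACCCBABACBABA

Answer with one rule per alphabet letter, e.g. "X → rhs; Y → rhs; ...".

A->C, B->AC, C->BA

  step 1 ⇒ step 2: CCBA ⇒ BA·BA·AC·C
    A ↦ C
    B ↦ AC
    C ↦ BA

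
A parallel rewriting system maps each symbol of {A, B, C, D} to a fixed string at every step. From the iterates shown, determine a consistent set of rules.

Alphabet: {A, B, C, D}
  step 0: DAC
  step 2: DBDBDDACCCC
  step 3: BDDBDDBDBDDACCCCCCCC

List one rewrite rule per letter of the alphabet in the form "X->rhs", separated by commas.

A->DA, B->D, C->CC, D->BD

  step 2 ⇒ step 3: DBDBDDACCCC ⇒ BD·D·BD·D·BD·BD·DA·CC·CC·CC·CC
    A ↦ DA
    B ↦ D
    C ↦ CC
    D ↦ BD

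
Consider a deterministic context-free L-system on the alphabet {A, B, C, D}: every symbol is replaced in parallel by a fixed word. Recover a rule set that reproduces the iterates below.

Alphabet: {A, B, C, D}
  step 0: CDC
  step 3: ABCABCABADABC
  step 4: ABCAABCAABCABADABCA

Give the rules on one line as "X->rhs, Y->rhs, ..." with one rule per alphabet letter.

  step 3 ⇒ step 4: ABCABCABADABC ⇒ AB·C·A·AB·C·A·AB·C·AB·AD·AB·C·A
    A ↦ AB
    B ↦ C
    C ↦ A
    D ↦ AD

A->AB, B->C, C->A, D->AD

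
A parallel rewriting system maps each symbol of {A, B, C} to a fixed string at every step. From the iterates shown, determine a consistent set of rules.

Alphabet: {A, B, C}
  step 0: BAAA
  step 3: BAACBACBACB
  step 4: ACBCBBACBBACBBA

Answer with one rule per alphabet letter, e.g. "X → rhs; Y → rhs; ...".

A->CB, B->A, C->B

  step 3 ⇒ step 4: BAACBACBACB ⇒ A·CB·CB·B·A·CB·B·A·CB·B·A
    A ↦ CB
    B ↦ A
    C ↦ B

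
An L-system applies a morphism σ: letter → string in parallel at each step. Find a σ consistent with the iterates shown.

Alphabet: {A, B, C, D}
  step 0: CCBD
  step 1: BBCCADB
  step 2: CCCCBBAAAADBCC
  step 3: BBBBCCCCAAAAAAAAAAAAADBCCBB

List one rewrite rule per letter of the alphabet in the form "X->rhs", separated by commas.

A->AAA, B->CC, C->B, D->ADB

  step 2 ⇒ step 3: CCCCBBAAAADBCC ⇒ B·B·B·B·CC·CC·AAA·AAA·AAA·AAA·ADB·CC·B·B
    A ↦ AAA
    B ↦ CC
    C ↦ B
    D ↦ ADB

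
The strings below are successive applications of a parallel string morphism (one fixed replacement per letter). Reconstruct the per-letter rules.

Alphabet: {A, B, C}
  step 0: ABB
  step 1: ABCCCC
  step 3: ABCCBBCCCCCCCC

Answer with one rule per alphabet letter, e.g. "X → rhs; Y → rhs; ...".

A->AB, B->CC, C->B

  step 0 ⇒ step 1: ABB ⇒ AB·CC·CC
    A ↦ AB
    B ↦ CC
    C ↦ B  (constrained at step 1)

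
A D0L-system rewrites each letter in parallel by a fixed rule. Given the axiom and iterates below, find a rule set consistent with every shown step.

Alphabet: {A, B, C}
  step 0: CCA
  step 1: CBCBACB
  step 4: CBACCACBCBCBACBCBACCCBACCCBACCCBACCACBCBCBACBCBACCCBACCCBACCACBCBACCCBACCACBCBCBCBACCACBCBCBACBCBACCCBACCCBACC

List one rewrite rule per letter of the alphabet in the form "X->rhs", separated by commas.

A->ACB, B->ACC, C->CB

  step 0 ⇒ step 1: CCA ⇒ CB·CB·ACB
    A ↦ ACB
    C ↦ CB
    B ↦ ACC  (constrained at step 1)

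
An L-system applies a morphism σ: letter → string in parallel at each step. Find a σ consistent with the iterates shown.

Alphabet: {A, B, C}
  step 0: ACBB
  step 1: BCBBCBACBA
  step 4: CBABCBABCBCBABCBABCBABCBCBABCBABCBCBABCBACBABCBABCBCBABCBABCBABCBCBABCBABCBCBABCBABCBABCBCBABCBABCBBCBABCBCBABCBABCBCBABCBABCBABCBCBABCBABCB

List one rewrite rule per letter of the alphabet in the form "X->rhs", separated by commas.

A->BCB, B->CBA, C->B

  step 0 ⇒ step 1: ACBB ⇒ BCB·B·CBA·CBA
    A ↦ BCB
    B ↦ CBA
    C ↦ B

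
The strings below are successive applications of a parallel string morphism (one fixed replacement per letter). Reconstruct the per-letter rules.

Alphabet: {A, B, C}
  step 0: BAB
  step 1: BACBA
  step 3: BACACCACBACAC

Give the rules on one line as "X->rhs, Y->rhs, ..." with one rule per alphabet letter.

  step 0 ⇒ step 1: BAB ⇒ BA·C·BA
    A ↦ C
    B ↦ BA
    C ↦ AC  (constrained at step 1)

A->C, B->BA, C->AC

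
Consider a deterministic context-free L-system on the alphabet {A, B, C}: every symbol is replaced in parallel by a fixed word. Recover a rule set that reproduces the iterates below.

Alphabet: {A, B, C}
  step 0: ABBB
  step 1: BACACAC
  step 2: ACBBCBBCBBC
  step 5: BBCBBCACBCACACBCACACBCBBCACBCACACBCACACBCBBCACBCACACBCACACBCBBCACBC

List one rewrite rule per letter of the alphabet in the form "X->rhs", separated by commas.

A->B, B->AC, C->BC

  step 1 ⇒ step 2: BACACAC ⇒ AC·B·BC·B·BC·B·BC
    A ↦ B
    B ↦ AC
    C ↦ BC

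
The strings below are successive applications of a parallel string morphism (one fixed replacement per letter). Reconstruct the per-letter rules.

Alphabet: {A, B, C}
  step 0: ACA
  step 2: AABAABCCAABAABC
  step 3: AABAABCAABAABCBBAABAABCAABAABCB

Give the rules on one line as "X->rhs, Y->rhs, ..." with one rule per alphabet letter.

  step 2 ⇒ step 3: AABAABCCAABAABC ⇒ AAB·AAB·C·AAB·AAB·C·B·B·AAB·AAB·C·AAB·AAB·C·B
    A ↦ AAB
    B ↦ C
    C ↦ B

A->AAB, B->C, C->B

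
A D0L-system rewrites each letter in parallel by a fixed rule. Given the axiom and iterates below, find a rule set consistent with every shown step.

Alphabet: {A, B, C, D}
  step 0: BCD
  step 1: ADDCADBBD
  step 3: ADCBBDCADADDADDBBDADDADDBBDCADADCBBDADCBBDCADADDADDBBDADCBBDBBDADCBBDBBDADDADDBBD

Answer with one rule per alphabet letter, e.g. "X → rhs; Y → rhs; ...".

A->ADC, B->ADD, C->CAD, D->BBD

  step 0 ⇒ step 1: BCD ⇒ ADD·CAD·BBD
    B ↦ ADD
    C ↦ CAD
    D ↦ BBD
    A ↦ ADC  (constrained at step 1)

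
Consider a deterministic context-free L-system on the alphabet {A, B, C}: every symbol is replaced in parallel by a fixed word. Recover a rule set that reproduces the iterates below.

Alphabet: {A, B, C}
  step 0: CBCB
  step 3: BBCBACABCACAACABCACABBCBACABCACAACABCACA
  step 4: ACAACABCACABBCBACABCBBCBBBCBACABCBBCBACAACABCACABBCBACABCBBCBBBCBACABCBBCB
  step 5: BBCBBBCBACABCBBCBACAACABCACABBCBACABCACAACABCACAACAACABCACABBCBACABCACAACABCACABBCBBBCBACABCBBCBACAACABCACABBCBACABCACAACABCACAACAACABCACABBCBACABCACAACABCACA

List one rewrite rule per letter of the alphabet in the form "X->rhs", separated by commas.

A->B, B->ACA, C->BC

  step 4 ⇒ step 5: ACAACABCACABBCBACABCBBCBBBCBACABCBBCBACAACABCACABBCBACABCBBCBBBCBACABCBBCB ⇒ B·BC·B·B·BC·B·ACA·BC·B·BC·B·ACA·ACA·BC·ACA·B·BC·B·ACA·BC·ACA·ACA·BC·ACA·ACA·ACA·BC·ACA·B·BC·B·ACA·BC·ACA·ACA·BC·ACA·B·BC·B·B·BC·B·ACA·BC·B·BC·B·ACA·ACA·BC·ACA·B·BC·B·ACA·BC·ACA·ACA·BC·ACA·ACA·ACA·BC·ACA·B·BC·B·ACA·BC·ACA·ACA·BC·ACA
    A ↦ B
    B ↦ ACA
    C ↦ BC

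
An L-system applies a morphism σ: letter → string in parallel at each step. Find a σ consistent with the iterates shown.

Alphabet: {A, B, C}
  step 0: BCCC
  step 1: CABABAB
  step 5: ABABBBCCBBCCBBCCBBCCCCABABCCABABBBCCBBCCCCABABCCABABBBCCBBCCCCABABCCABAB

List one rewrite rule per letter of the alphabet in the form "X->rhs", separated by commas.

A->BBC, B->C, C->AB

  step 0 ⇒ step 1: BCCC ⇒ C·AB·AB·AB
    B ↦ C
    C ↦ AB
    A ↦ BBC  (constrained at step 1)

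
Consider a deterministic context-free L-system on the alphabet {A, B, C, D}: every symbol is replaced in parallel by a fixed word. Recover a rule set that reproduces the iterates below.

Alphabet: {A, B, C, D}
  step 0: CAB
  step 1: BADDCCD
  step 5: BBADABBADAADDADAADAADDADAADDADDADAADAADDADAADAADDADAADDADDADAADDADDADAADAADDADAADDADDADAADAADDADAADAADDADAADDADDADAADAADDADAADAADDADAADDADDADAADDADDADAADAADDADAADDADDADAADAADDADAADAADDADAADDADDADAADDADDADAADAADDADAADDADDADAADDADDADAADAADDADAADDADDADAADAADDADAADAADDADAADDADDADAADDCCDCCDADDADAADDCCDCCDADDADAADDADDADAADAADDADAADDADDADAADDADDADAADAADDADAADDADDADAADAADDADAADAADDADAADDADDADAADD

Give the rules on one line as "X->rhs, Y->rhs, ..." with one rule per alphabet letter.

  step 0 ⇒ step 1: CAB ⇒ B·ADD·CCD
    A ↦ ADD
    B ↦ CCD
    C ↦ B
    D ↦ ADA  (constrained at step 1)

A->ADD, B->CCD, C->B, D->ADA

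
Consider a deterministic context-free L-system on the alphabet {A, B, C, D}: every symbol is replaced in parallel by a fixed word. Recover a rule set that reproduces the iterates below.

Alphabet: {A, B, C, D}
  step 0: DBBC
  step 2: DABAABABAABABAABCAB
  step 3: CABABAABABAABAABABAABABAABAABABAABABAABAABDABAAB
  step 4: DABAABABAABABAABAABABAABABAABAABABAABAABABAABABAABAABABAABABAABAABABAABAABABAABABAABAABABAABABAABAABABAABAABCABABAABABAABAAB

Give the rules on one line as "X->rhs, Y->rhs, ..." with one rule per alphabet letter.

A->ABA, B->AB, C->D, D->CAB

  step 3 ⇒ step 4: CABABAABABAABAABABAABABAABAABABAABABAABAABDABAAB ⇒ D·ABA·AB·ABA·AB·ABA·ABA·AB·ABA·AB·ABA·ABA·AB·ABA·ABA·AB·ABA·AB·ABA·ABA·AB·ABA·AB·ABA·ABA·AB·ABA·ABA·AB·ABA·AB·ABA·ABA·AB·ABA·AB·ABA·ABA·AB·ABA·ABA·AB·CAB·ABA·AB·ABA·ABA·AB
    A ↦ ABA
    B ↦ AB
    C ↦ D
    D ↦ CAB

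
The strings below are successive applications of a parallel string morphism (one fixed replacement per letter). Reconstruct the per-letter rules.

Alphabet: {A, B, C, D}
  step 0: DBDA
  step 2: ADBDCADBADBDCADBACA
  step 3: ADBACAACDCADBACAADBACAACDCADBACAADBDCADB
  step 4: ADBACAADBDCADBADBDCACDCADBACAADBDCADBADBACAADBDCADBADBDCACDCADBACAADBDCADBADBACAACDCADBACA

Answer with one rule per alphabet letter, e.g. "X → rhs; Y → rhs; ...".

  step 3 ⇒ step 4: ADBACAACDCADBACAADBACAACDCADBACAADBDCADB ⇒ ADB·AC·A·ADB·DC·ADB·ADB·DC·AC·DC·ADB·AC·A·ADB·DC·ADB·ADB·AC·A·ADB·DC·ADB·ADB·DC·AC·DC·ADB·AC·A·ADB·DC·ADB·ADB·AC·A·AC·DC·ADB·AC·A
    A ↦ ADB
    B ↦ A
    C ↦ DC
    D ↦ AC

A->ADB, B->A, C->DC, D->AC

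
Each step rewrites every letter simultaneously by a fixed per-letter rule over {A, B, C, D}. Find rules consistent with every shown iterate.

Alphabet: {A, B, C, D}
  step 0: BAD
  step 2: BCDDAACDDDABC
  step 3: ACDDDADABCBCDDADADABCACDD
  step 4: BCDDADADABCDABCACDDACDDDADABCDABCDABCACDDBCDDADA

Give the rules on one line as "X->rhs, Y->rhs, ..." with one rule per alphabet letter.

  step 3 ⇒ step 4: ACDDDADABCBCDDADADABCACDD ⇒ BC·D·DA·DA·DA·BC·DA·BC·ACD·D·ACD·D·DA·DA·BC·DA·BC·DA·BC·ACD·D·BC·D·DA·DA
    A ↦ BC
    B ↦ ACD
    C ↦ D
    D ↦ DA

A->BC, B->ACD, C->D, D->DA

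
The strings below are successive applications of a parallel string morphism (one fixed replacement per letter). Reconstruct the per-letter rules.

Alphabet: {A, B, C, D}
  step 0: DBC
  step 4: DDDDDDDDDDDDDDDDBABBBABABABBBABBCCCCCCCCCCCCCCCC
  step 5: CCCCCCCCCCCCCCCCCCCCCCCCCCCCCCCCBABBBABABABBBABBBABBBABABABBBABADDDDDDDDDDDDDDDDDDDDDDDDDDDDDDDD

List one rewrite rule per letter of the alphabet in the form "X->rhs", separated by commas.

  step 4 ⇒ step 5: DDDDDDDDDDDDDDDDBABBBABABABBBABBCCCCCCCCCCCCCCCC ⇒ CC·CC·CC·CC·CC·CC·CC·CC·CC·CC·CC·CC·CC·CC·CC·CC·BA·BB·BA·BA·BA·BB·BA·BB·BA·BB·BA·BA·BA·BB·BA·BA·DD·DD·DD·DD·DD·DD·DD·DD·DD·DD·DD·DD·DD·DD·DD·DD
    A ↦ BB
    B ↦ BA
    C ↦ DD
    D ↦ CC

A->BB, B->BA, C->DD, D->CC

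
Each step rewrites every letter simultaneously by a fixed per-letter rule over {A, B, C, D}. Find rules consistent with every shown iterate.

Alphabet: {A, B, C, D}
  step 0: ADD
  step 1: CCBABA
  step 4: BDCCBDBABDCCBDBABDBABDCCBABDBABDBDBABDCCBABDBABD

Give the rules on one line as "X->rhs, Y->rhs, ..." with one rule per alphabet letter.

A->CC, B->BD, C->DB, D->BA

  step 0 ⇒ step 1: ADD ⇒ CC·BA·BA
    A ↦ CC
    D ↦ BA
    B ↦ BD  (constrained at step 1)
    C ↦ DB  (constrained at step 1)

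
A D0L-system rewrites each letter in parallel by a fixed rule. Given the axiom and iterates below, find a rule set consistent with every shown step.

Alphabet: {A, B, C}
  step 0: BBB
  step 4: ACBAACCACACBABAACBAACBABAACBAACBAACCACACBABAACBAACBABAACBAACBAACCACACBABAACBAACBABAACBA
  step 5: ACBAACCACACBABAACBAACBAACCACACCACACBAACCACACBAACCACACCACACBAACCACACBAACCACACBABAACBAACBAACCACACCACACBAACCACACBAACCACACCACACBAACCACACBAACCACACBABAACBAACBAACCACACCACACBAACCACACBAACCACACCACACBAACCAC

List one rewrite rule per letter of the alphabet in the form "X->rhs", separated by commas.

  step 4 ⇒ step 5: ACBAACCACACBABAACBAACBABAACBAACBAACCACACBABAACBAACBABAACBAACBAACCACACBABAACBAACBABAACBA ⇒ AC·BA·ACC·AC·AC·BA·BA·AC·BA·AC·BA·ACC·AC·ACC·AC·AC·BA·ACC·AC·AC·BA·ACC·AC·ACC·AC·AC·BA·ACC·AC·AC·BA·ACC·AC·AC·BA·BA·AC·BA·AC·BA·ACC·AC·ACC·AC·AC·BA·ACC·AC·AC·BA·ACC·AC·ACC·AC·AC·BA·ACC·AC·AC·BA·ACC·AC·AC·BA·BA·AC·BA·AC·BA·ACC·AC·ACC·AC·AC·BA·ACC·AC·AC·BA·ACC·AC·ACC·AC·AC·BA·ACC·AC
    A ↦ AC
    B ↦ ACC
    C ↦ BA

A->AC, B->ACC, C->BA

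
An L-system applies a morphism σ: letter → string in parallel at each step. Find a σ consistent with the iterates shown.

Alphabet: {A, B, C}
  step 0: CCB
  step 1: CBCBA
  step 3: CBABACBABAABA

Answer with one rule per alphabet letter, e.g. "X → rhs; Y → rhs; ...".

  step 0 ⇒ step 1: CCB ⇒ CB·CB·A
    B ↦ A
    C ↦ CB
    A ↦ BA  (constrained at step 1)

A->BA, B->A, C->CB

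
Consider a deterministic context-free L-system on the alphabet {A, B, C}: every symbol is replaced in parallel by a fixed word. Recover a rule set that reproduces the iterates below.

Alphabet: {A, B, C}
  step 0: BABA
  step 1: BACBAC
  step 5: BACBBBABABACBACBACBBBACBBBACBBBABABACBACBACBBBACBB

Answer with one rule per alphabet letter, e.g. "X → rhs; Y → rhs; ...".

  step 0 ⇒ step 1: BABA ⇒ BA·C·BA·C
    A ↦ C
    B ↦ BA
    C ↦ BB  (constrained at step 1)

A->C, B->BA, C->BB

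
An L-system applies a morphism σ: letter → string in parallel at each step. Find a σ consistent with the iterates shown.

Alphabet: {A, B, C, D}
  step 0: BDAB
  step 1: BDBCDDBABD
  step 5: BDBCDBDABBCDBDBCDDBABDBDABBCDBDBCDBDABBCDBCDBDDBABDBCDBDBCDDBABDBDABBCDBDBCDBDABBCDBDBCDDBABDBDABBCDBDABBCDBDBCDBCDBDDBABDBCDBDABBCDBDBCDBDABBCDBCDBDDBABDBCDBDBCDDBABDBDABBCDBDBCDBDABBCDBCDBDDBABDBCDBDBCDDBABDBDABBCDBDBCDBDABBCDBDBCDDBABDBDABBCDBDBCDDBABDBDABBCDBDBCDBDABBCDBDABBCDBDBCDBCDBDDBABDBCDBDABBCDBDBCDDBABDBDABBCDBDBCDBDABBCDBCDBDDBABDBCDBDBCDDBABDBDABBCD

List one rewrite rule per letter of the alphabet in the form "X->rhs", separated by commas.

  step 0 ⇒ step 1: BDAB ⇒ BD·BCD·DBA·BD
    A ↦ DBA
    B ↦ BD
    D ↦ BCD
    C ↦ AB  (constrained at step 1)

A->DBA, B->BD, C->AB, D->BCD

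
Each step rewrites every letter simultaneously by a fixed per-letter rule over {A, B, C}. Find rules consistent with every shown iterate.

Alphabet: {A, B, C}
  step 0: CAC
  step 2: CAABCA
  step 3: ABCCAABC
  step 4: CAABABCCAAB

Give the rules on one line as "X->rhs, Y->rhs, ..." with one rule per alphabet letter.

  step 3 ⇒ step 4: ABCCAABC ⇒ C·A·AB·AB·C·C·A·AB
    A ↦ C
    B ↦ A
    C ↦ AB

A->C, B->A, C->AB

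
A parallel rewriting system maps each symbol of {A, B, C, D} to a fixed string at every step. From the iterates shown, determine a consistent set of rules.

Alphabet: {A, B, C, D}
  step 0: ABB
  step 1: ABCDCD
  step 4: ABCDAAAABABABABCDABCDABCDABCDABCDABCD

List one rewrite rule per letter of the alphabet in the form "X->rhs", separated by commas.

A->AB, B->CD, C->A, D->AA

  step 0 ⇒ step 1: ABB ⇒ AB·CD·CD
    A ↦ AB
    B ↦ CD
    C ↦ A  (constrained at step 1)
    D ↦ AA  (constrained at step 1)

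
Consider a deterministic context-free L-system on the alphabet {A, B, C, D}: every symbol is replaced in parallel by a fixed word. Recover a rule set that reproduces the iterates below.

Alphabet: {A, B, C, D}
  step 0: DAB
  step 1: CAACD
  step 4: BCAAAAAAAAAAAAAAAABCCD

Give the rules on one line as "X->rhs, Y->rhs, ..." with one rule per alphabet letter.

  step 0 ⇒ step 1: DAB ⇒ C·AA·CD
    A ↦ AA
    B ↦ CD
    D ↦ C
    C ↦ B  (constrained at step 1)

A->AA, B->CD, C->B, D->C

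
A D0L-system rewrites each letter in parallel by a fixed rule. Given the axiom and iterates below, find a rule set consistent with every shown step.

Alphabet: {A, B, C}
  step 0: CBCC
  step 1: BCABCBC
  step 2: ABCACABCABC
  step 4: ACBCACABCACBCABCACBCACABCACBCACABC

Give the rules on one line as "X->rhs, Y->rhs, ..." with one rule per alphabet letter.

  step 1 ⇒ step 2: BCABCBC ⇒ A·BC·AC·A·BC·A·BC
    A ↦ AC
    B ↦ A
    C ↦ BC

A->AC, B->A, C->BC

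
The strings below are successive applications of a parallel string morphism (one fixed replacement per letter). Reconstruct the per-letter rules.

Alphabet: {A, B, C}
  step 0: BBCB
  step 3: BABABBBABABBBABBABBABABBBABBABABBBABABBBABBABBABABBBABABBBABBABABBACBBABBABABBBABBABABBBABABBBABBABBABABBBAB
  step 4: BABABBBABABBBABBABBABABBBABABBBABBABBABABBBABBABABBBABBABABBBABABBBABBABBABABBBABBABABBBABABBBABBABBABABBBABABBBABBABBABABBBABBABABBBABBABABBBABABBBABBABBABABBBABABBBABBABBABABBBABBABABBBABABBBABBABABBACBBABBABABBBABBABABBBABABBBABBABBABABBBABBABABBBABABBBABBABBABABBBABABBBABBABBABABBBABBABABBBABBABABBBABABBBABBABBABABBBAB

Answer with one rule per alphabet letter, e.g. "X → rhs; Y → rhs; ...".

  step 3 ⇒ step 4: BABABBBABABBBABBABBABABBBABBABABBBABABBBABBABBABABBBABABBBABBABABBACBBABBABABBBABBABABBBABABBBABBABBABABBBAB ⇒ BAB·ABB·BAB·ABB·BAB·BAB·BAB·ABB·BAB·ABB·BAB·BAB·BAB·ABB·BAB·BAB·ABB·BAB·BAB·ABB·BAB·ABB·BAB·BAB·BAB·ABB·BAB·BAB·ABB·BAB·ABB·BAB·BAB·BAB·ABB·BAB·ABB·BAB·BAB·BAB·ABB·BAB·BAB·ABB·BAB·BAB·ABB·BAB·ABB·BAB·BAB·BAB·ABB·BAB·ABB·BAB·BAB·BAB·ABB·BAB·BAB·ABB·BAB·ABB·BAB·BAB·ABB·ACB·BAB·BAB·ABB·BAB·BAB·ABB·BAB·ABB·BAB·BAB·BAB·ABB·BAB·BAB·ABB·BAB·ABB·BAB·BAB·BAB·ABB·BAB·ABB·BAB·BAB·BAB·ABB·BAB·BAB·ABB·BAB·BAB·ABB·BAB·ABB·BAB·BAB·BAB·ABB·BAB
    A ↦ ABB
    B ↦ BAB
    C ↦ ACB

A->ABB, B->BAB, C->ACB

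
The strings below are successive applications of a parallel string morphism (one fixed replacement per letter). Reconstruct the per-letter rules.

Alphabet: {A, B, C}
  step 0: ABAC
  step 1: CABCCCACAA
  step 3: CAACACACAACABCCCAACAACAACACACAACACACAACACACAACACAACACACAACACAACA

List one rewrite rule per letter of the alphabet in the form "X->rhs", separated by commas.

A->CA, B->BCC, C->CAA

  step 0 ⇒ step 1: ABAC ⇒ CA·BCC·CA·CAA
    A ↦ CA
    B ↦ BCC
    C ↦ CAA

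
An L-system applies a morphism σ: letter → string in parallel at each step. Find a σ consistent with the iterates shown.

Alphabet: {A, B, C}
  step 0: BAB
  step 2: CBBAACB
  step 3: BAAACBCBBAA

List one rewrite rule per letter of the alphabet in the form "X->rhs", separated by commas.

A->CB, B->A, C->BA

  step 2 ⇒ step 3: CBBAACB ⇒ BA·A·A·CB·CB·BA·A
    A ↦ CB
    B ↦ A
    C ↦ BA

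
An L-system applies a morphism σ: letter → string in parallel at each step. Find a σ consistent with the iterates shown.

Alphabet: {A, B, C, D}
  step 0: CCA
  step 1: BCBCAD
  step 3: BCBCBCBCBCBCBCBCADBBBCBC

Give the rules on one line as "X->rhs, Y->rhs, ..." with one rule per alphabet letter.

A->AD, B->BC, C->BC, D->BB

  step 0 ⇒ step 1: CCA ⇒ BC·BC·AD
    A ↦ AD
    C ↦ BC
    B ↦ BC  (constrained at step 1)
    D ↦ BB  (constrained at step 1)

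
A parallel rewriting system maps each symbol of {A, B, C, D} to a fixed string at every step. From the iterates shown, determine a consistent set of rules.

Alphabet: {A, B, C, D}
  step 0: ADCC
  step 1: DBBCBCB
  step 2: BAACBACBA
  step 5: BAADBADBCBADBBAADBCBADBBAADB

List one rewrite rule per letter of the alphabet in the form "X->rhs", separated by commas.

  step 1 ⇒ step 2: DBBCBCB ⇒ B·A·A·CB·A·CB·A
    B ↦ A
    C ↦ CB
    D ↦ B
  step 0 ⇒ step 1: ADCC ⇒ DB·B·CB·CB
    A ↦ DB

A->DB, B->A, C->CB, D->B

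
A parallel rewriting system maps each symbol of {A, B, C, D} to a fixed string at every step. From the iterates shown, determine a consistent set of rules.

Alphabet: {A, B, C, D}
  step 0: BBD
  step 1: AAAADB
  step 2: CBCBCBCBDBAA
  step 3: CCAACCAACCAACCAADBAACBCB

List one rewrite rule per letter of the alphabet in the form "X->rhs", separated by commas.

  step 2 ⇒ step 3: CBCBCBCBDBAA ⇒ CC·AA·CC·AA·CC·AA·CC·AA·DB·AA·CB·CB
    A ↦ CB
    B ↦ AA
    C ↦ CC
    D ↦ DB

A->CB, B->AA, C->CC, D->DB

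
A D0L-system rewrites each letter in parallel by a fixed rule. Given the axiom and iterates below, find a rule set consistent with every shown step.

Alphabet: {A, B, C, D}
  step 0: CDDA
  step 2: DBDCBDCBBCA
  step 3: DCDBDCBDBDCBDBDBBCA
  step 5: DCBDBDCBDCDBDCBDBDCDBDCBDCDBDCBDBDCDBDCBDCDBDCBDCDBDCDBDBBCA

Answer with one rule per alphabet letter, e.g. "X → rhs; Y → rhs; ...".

  step 2 ⇒ step 3: DBDCBDCBBCA ⇒ DC·DB·DC·B·DB·DC·B·DB·DB·B·CA
    A ↦ CA
    B ↦ DB
    C ↦ B
    D ↦ DC

A->CA, B->DB, C->B, D->DC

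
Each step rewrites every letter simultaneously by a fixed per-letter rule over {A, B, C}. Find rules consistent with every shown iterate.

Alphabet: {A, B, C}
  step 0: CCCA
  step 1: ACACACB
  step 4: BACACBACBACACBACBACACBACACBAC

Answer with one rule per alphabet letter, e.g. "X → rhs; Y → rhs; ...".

A->B, B->AC, C->AC

  step 0 ⇒ step 1: CCCA ⇒ AC·AC·AC·B
    A ↦ B
    C ↦ AC
    B ↦ AC  (constrained at step 1)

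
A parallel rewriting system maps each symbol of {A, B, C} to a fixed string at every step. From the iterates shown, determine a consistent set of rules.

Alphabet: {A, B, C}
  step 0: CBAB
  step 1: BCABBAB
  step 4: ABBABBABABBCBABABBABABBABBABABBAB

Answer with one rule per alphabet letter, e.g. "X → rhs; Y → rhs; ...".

  step 0 ⇒ step 1: CBAB ⇒ BC·AB·B·AB
    A ↦ B
    B ↦ AB
    C ↦ BC

A->B, B->AB, C->BC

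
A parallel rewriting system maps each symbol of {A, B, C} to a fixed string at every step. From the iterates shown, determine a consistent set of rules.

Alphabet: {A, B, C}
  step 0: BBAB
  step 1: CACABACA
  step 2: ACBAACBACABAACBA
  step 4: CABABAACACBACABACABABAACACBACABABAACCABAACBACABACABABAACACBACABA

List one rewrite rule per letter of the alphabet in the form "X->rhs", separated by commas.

A->BA, B->CA, C->AC

  step 1 ⇒ step 2: CACABACA ⇒ AC·BA·AC·BA·CA·BA·AC·BA
    A ↦ BA
    B ↦ CA
    C ↦ AC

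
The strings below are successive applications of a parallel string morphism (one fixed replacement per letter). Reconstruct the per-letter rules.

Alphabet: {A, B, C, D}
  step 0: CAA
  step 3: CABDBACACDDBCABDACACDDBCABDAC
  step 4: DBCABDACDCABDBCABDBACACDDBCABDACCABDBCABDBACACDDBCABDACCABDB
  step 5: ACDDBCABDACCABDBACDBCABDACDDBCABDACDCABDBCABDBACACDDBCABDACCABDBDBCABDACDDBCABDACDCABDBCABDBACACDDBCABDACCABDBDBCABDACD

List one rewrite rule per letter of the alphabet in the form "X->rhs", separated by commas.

A->CAB, B->D, C->DB, D->AC

  step 4 ⇒ step 5: DBCABDACDCABDBCABDBACACDDBCABDACCABDBCABDBACACDDBCABDACCABDB ⇒ AC·D·DB·CAB·D·AC·CAB·DB·AC·DB·CAB·D·AC·D·DB·CAB·D·AC·D·CAB·DB·CAB·DB·AC·AC·D·DB·CAB·D·AC·CAB·DB·DB·CAB·D·AC·D·DB·CAB·D·AC·D·CAB·DB·CAB·DB·AC·AC·D·DB·CAB·D·AC·CAB·DB·DB·CAB·D·AC·D
    A ↦ CAB
    B ↦ D
    C ↦ DB
    D ↦ AC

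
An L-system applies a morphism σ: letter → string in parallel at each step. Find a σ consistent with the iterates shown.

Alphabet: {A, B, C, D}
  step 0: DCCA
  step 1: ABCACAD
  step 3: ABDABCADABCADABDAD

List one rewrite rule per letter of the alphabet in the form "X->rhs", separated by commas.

  step 0 ⇒ step 1: DCCA ⇒ AB·CA·CA·D
    A ↦ D
    C ↦ CA
    D ↦ AB
    B ↦ AD  (constrained at step 1)

A->D, B->AD, C->CA, D->AB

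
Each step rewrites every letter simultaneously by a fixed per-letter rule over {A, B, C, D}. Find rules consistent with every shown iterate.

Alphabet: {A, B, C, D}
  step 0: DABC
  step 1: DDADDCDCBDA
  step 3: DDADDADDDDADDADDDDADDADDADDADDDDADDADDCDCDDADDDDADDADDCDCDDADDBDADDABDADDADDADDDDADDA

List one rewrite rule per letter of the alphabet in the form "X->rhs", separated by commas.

  step 0 ⇒ step 1: DABC ⇒ DDA·DD·CDC·BDA
    A ↦ DD
    B ↦ CDC
    C ↦ BDA
    D ↦ DDA

A->DD, B->CDC, C->BDA, D->DDA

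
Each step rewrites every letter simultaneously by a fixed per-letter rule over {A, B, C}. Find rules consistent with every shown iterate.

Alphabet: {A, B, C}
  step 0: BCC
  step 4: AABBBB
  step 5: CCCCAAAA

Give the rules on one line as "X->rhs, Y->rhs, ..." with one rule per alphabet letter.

  step 4 ⇒ step 5: AABBBB ⇒ CC·CC·A·A·A·A
    A ↦ CC
    B ↦ A
    C ↦ B  (constrained at step 0)

A->CC, B->A, C->B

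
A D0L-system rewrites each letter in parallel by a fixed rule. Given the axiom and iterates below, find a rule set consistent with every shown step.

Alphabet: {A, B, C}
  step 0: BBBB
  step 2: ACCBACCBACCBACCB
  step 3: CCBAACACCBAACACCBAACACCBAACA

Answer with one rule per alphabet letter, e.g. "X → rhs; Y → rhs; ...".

  step 2 ⇒ step 3: ACCBACCBACCBACCB ⇒ CCB·A·A·CA·CCB·A·A·CA·CCB·A·A·CA·CCB·A·A·CA
    A ↦ CCB
    B ↦ CA
    C ↦ A

A->CCB, B->CA, C->A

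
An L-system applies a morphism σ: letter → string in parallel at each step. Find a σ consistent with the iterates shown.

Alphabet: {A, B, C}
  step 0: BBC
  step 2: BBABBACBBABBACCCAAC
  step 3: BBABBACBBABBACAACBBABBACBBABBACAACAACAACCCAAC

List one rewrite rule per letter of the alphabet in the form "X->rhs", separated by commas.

A->C, B->BBA, C->AAC

  step 2 ⇒ step 3: BBABBACBBABBACCCAAC ⇒ BBA·BBA·C·BBA·BBA·C·AAC·BBA·BBA·C·BBA·BBA·C·AAC·AAC·AAC·C·C·AAC
    A ↦ C
    B ↦ BBA
    C ↦ AAC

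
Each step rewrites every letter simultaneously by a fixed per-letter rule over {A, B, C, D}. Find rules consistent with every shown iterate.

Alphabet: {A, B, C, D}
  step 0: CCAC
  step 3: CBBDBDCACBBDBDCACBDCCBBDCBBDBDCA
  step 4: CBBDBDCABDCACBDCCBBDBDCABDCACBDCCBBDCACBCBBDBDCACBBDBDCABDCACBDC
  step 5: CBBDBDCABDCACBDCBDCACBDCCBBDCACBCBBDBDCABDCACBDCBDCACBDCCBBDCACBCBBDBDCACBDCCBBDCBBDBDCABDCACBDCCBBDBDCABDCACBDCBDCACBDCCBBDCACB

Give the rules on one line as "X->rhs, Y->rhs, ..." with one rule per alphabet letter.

  step 4 ⇒ step 5: CBBDBDCABDCACBDCCBBDBDCABDCACBDCCBBDCACBCBBDBDCACBBDBDCABDCACBDC ⇒ CB·BD·BD·CA·BD·CA·CB·DC·BD·CA·CB·DC·CB·BD·CA·CB·CB·BD·BD·CA·BD·CA·CB·DC·BD·CA·CB·DC·CB·BD·CA·CB·CB·BD·BD·CA·CB·DC·CB·BD·CB·BD·BD·CA·BD·CA·CB·DC·CB·BD·BD·CA·BD·CA·CB·DC·BD·CA·CB·DC·CB·BD·CA·CB
    A ↦ DC
    B ↦ BD
    C ↦ CB
    D ↦ CA

A->DC, B->BD, C->CB, D->CA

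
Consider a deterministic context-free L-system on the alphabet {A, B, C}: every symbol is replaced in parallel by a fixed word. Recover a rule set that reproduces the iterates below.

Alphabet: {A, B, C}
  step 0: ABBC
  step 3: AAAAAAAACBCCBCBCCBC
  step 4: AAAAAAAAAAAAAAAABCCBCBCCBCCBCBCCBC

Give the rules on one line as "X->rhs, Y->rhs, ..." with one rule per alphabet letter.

A->AA, B->C, C->BC

  step 3 ⇒ step 4: AAAAAAAACBCCBCBCCBC ⇒ AA·AA·AA·AA·AA·AA·AA·AA·BC·C·BC·BC·C·BC·C·BC·BC·C·BC
    A ↦ AA
    B ↦ C
    C ↦ BC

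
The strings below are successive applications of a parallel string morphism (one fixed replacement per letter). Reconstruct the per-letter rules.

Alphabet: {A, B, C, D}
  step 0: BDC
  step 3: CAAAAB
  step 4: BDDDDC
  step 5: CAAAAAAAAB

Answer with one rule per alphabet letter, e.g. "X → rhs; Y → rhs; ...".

A->D, B->C, C->B, D->AA

  step 4 ⇒ step 5: BDDDDC ⇒ C·AA·AA·AA·AA·B
    B ↦ C
    C ↦ B
    D ↦ AA
  step 3 ⇒ step 4: CAAAAB ⇒ B·D·D·D·D·C
    A ↦ D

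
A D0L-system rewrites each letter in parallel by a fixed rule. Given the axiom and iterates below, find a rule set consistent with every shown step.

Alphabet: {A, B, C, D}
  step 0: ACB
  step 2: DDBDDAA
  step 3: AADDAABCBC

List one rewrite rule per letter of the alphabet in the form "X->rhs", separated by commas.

  step 2 ⇒ step 3: DDBDDAA ⇒ A·A·DD·A·A·BC·BC
    A ↦ BC
    B ↦ DD
    D ↦ A
    C ↦ B  (constrained at step 0)

A->BC, B->DD, C->B, D->A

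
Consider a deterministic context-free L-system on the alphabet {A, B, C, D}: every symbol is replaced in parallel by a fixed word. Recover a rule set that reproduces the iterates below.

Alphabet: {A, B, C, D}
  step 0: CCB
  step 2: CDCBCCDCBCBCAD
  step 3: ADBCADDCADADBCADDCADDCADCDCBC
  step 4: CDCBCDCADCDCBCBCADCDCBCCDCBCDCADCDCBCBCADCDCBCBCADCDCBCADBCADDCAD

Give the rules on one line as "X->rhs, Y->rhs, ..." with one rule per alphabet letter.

  step 3 ⇒ step 4: ADBCADDCADADBCADDCADDCADCDCBC ⇒ CDC·BC·DC·AD·CDC·BC·BC·AD·CDC·BC·CDC·BC·DC·AD·CDC·BC·BC·AD·CDC·BC·BC·AD·CDC·BC·AD·BC·AD·DC·AD
    A ↦ CDC
    B ↦ DC
    C ↦ AD
    D ↦ BC

A->CDC, B->DC, C->AD, D->BC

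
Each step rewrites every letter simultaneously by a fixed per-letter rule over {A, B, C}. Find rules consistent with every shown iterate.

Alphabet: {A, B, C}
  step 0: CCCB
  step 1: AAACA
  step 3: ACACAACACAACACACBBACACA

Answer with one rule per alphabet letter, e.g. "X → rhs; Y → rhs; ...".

  step 0 ⇒ step 1: CCCB ⇒ A·A·A·CA
    B ↦ CA
    C ↦ A
    A ↦ CBB  (constrained at step 1)

A->CBB, B->CA, C->A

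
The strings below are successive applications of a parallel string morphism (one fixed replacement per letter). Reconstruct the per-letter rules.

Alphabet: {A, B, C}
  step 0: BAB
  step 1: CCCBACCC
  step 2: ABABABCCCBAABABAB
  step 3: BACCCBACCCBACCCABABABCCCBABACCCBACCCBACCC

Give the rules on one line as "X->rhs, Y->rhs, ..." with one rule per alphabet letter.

  step 2 ⇒ step 3: ABABABCCCBAABABAB ⇒ BA·CCC·BA·CCC·BA·CCC·AB·AB·AB·CCC·BA·BA·CCC·BA·CCC·BA·CCC
    A ↦ BA
    B ↦ CCC
    C ↦ AB

A->BA, B->CCC, C->AB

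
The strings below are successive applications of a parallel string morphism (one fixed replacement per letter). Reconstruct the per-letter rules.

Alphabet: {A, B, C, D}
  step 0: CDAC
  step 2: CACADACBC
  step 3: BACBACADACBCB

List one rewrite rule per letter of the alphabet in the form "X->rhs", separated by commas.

  step 2 ⇒ step 3: CACADACBC ⇒ B·AC·B·AC·AD·AC·B·C·B
    A ↦ AC
    B ↦ C
    C ↦ B
    D ↦ AD

A->AC, B->C, C->B, D->AD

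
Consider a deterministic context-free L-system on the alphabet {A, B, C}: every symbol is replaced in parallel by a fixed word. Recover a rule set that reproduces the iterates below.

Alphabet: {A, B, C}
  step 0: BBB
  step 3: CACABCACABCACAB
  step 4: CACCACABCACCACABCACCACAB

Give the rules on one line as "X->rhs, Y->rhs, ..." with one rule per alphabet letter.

A->C, B->AB, C->CA

  step 3 ⇒ step 4: CACABCACABCACAB ⇒ CA·C·CA·C·AB·CA·C·CA·C·AB·CA·C·CA·C·AB
    A ↦ C
    B ↦ AB
    C ↦ CA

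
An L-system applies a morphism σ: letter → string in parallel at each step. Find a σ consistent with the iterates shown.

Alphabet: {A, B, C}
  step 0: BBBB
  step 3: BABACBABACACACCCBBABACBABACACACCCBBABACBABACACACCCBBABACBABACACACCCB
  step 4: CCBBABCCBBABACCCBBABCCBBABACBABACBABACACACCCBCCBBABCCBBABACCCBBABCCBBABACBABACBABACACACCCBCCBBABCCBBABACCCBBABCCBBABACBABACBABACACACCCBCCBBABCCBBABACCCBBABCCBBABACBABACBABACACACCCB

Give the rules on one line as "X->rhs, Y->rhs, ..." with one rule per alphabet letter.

  step 3 ⇒ step 4: BABACBABACACACCCBBABACBABACACACCCBBABACBABACACACCCBBABACBABACACACCCB ⇒ CCB·BAB·CCB·BAB·AC·CCB·BAB·CCB·BAB·AC·BAB·AC·BAB·AC·AC·AC·CCB·CCB·BAB·CCB·BAB·AC·CCB·BAB·CCB·BAB·AC·BAB·AC·BAB·AC·AC·AC·CCB·CCB·BAB·CCB·BAB·AC·CCB·BAB·CCB·BAB·AC·BAB·AC·BAB·AC·AC·AC·CCB·CCB·BAB·CCB·BAB·AC·CCB·BAB·CCB·BAB·AC·BAB·AC·BAB·AC·AC·AC·CCB
    A ↦ BAB
    B ↦ CCB
    C ↦ AC

A->BAB, B->CCB, C->AC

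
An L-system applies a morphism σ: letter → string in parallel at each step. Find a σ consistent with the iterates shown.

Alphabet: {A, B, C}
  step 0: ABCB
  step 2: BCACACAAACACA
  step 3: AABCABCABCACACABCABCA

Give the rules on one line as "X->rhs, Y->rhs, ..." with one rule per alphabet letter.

  step 2 ⇒ step 3: BCACACAAACACA ⇒ AA·B·CA·B·CA·B·CA·CA·CA·B·CA·B·CA
    A ↦ CA
    B ↦ AA
    C ↦ B

A->CA, B->AA, C->B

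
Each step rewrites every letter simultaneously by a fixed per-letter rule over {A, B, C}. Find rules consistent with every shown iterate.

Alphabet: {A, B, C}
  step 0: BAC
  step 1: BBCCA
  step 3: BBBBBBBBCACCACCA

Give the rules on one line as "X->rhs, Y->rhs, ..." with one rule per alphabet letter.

  step 0 ⇒ step 1: BAC ⇒ BB·C·CA
    A ↦ C
    B ↦ BB
    C ↦ CA

A->C, B->BB, C->CA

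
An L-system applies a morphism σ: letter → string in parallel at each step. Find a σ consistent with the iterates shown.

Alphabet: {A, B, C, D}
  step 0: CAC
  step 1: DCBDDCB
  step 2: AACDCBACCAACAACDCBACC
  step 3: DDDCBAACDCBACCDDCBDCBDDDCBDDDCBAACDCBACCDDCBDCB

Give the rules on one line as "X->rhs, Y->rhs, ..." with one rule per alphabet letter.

  step 2 ⇒ step 3: AACDCBACCAACAACDCBACC ⇒ D·D·DCB·AAC·DCB·ACC·D·DCB·DCB·D·D·DCB·D·D·DCB·AAC·DCB·ACC·D·DCB·DCB
    A ↦ D
    B ↦ ACC
    C ↦ DCB
    D ↦ AAC

A->D, B->ACC, C->DCB, D->AAC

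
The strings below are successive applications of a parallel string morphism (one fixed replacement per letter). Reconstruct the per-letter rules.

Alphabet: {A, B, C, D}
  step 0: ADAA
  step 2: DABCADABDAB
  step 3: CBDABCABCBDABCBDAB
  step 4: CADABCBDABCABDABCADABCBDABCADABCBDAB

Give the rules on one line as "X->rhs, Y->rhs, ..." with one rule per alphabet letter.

  step 3 ⇒ step 4: CBDABCABCBDABCBDAB ⇒ CA·DAB·C·B·DAB·CA·B·DAB·CA·DAB·C·B·DAB·CA·DAB·C·B·DAB
    A ↦ B
    B ↦ DAB
    C ↦ CA
    D ↦ C

A->B, B->DAB, C->CA, D->C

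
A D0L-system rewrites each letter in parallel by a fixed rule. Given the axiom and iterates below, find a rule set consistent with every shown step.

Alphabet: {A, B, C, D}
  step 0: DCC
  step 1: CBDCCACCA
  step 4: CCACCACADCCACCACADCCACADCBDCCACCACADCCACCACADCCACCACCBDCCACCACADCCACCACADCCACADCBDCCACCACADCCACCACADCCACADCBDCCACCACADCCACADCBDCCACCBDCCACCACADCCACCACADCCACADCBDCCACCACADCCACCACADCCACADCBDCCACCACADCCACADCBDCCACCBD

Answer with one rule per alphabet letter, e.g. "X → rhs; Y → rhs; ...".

  step 0 ⇒ step 1: DCC ⇒ CBD·CCA·CCA
    C ↦ CCA
    D ↦ CBD
    A ↦ CAD  (constrained at step 1)
    B ↦ C  (constrained at step 1)

A->CAD, B->C, C->CCA, D->CBD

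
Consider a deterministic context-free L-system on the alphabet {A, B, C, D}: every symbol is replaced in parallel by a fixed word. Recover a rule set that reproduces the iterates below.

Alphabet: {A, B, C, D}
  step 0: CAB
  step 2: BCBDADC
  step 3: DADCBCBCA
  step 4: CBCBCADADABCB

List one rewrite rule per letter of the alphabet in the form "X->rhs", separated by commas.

  step 3 ⇒ step 4: DADCBCBCA ⇒ C·BCB·C·A·D·A·D·A·BCB
    A ↦ BCB
    B ↦ D
    C ↦ A
    D ↦ C

A->BCB, B->D, C->A, D->C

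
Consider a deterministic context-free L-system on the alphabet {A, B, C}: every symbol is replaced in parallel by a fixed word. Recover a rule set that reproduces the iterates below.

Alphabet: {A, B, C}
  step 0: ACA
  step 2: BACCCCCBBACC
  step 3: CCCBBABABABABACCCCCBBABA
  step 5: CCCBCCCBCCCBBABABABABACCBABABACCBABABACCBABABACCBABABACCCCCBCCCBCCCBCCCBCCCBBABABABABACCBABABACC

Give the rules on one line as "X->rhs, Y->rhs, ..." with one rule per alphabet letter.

A->CB, B->CC, C->BA

  step 2 ⇒ step 3: BACCCCCBBACC ⇒ CC·CB·BA·BA·BA·BA·BA·CC·CC·CB·BA·BA
    A ↦ CB
    B ↦ CC
    C ↦ BA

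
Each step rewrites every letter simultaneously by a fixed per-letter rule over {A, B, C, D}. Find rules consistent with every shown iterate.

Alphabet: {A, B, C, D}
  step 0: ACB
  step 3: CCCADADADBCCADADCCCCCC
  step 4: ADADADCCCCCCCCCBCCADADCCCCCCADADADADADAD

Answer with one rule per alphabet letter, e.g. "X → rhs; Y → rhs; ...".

A->C, B->BCC, C->AD, D->CC

  step 3 ⇒ step 4: CCCADADADBCCADADCCCCCC ⇒ AD·AD·AD·C·CC·C·CC·C·CC·BCC·AD·AD·C·CC·C·CC·AD·AD·AD·AD·AD·AD
    A ↦ C
    B ↦ BCC
    C ↦ AD
    D ↦ CC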